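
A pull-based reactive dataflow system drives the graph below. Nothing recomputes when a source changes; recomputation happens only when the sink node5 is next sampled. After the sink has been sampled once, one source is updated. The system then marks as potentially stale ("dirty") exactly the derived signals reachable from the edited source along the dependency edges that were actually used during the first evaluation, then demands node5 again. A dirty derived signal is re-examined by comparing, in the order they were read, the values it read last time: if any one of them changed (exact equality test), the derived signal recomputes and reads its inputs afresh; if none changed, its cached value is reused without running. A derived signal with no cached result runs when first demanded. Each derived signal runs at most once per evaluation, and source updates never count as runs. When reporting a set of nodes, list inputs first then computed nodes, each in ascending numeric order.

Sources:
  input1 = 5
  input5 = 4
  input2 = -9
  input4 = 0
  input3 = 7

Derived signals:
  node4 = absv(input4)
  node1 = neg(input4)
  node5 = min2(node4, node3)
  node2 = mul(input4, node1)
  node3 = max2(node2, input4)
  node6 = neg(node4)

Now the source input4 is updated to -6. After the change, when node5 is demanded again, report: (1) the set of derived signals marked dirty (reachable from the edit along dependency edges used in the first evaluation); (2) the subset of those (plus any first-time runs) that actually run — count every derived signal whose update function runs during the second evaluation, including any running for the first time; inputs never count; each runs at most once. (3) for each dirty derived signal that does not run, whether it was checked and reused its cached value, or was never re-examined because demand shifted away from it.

First evaluation (everything demanded from the output):
  node1 = neg(0) = 0
  node2 = mul(0, 0) = 0
  node3 = max2(0, 0) = 0
  node4 = absv(0) = 0
  node5 = min2(0, 0) = 0

Propagation after the edit:
  node1: runs — input4 0->-6; result 6.
  node2: runs — input4 0->-6; node1 0->6; result -36.
  node3: runs — node2 0->-36; input4 0->-6; result -6.
  node4: runs — input4 0->-6; result 6.
  node5: runs — node4 0->6; node3 0->-6; result -6.

Marked dirty: node1, node2, node3, node4, node5.
Derived signals that run: node1, node2, node3, node4, node5 — 5 in total.
Every dirty derived signal ran.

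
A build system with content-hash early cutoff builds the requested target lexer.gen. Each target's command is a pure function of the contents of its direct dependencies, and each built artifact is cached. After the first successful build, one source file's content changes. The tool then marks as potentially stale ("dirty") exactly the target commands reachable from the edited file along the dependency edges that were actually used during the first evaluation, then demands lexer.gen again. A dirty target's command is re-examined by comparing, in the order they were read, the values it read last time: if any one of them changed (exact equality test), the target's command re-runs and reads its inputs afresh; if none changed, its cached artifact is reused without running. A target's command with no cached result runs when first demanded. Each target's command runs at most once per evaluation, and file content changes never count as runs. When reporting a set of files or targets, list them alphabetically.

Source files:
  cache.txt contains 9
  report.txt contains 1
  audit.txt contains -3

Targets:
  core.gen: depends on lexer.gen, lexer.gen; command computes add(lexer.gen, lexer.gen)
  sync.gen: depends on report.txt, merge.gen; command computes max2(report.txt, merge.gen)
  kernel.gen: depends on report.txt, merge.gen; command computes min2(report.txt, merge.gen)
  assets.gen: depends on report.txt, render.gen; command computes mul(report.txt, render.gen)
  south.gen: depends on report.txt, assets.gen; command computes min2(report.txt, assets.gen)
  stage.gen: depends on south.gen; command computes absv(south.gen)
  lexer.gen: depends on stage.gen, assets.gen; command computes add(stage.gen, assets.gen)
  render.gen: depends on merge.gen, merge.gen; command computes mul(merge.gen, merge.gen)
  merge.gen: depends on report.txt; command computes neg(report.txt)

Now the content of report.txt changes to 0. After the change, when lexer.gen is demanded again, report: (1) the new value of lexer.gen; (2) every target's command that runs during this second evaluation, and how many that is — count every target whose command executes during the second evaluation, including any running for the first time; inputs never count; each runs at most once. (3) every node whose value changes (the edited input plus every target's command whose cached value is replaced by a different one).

First evaluation (everything demanded from the output):
  merge.gen = neg(1) = -1
  render.gen = mul(-1, -1) = 1
  assets.gen = mul(1, 1) = 1
  south.gen = min2(1, 1) = 1
  stage.gen = absv(1) = 1
  lexer.gen = add(1, 1) = 2

Propagation after the edit:
  merge.gen: runs — report.txt 1->0; result 0.
  render.gen: runs — merge.gen -1->0; merge.gen -1->0; result 0.
  assets.gen: runs — report.txt 1->0; render.gen 1->0; result 0.
  south.gen: runs — report.txt 1->0; assets.gen 1->0; result 0.
  stage.gen: runs — south.gen 1->0; result 0.
  lexer.gen: runs — stage.gen 1->0; assets.gen 1->0; result 0.

New value of lexer.gen: 0.
Target commands that run: assets.gen, lexer.gen, merge.gen, render.gen, south.gen, stage.gen — 6 in total.
Values that change: assets.gen, lexer.gen, merge.gen, render.gen, report.txt, south.gen, stage.gen.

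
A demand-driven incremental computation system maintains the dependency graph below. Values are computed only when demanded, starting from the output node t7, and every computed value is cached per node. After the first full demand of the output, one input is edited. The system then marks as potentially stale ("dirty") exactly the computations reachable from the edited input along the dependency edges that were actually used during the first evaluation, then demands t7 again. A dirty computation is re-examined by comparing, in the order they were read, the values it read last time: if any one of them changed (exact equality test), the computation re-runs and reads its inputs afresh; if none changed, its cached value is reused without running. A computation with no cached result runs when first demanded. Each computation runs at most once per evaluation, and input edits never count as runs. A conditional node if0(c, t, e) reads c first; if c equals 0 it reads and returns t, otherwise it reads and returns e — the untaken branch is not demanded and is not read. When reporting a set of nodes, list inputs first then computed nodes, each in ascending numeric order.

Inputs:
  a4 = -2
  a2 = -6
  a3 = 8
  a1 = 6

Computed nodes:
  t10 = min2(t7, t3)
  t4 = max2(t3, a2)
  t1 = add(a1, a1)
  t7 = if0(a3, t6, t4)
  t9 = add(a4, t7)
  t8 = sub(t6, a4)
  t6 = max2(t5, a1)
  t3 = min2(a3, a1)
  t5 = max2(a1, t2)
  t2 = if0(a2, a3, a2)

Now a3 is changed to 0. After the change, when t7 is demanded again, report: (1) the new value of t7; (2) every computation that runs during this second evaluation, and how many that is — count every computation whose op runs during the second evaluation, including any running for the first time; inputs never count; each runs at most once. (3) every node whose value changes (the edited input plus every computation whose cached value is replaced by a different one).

New value of t7: 6.
Computations that run: t2, t5, t6, t7 — 4 in total.
Values that change: a3.
Key observation: a condition flipped, so demand moved to the other branch — t3, t4 are never re-examined.

First evaluation (everything demanded from the output):
  t3 = min2(8, 6) = 6
  t4 = max2(6, -6) = 6
  t7 = if0(a3=8 -> else branch t4) = 6

Propagation after the edit:
  t2: demanded for the first time — runs, produces -6.
  t3: marked dirty but never re-examined — demand shifted away from it.
  t4: marked dirty but never re-examined — demand shifted away from it.
  t5: demanded for the first time — runs, produces 6.
  t6: demanded for the first time — runs, produces 6.
  t7: runs — a3 8->0; result 6 (same value as before).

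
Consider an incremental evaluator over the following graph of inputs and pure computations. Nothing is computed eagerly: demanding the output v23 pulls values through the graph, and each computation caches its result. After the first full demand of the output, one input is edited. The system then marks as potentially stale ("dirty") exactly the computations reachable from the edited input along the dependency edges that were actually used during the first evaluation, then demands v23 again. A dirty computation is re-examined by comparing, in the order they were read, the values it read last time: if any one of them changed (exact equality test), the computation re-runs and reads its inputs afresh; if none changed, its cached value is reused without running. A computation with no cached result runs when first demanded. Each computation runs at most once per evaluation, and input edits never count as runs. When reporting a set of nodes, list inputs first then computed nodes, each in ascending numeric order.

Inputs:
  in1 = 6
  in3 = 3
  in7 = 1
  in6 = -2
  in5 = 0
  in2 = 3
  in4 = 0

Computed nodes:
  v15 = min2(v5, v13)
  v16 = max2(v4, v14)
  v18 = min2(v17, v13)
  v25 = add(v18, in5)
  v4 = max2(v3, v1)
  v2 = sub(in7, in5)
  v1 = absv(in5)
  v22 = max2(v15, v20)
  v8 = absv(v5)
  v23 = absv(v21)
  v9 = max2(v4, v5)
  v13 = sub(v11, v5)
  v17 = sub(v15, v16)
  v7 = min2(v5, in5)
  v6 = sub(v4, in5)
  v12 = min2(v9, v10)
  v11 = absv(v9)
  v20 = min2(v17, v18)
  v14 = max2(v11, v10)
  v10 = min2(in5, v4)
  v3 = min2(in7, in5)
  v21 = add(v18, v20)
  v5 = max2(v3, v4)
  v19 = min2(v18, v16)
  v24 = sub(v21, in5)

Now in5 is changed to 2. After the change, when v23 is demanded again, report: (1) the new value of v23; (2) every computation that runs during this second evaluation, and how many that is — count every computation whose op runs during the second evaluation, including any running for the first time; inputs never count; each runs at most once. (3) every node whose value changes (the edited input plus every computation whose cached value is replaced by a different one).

v23 now evaluates to 4.
Run set: v1, v3, v4, v5, v9, v10, v11, v13, v14, v15, v16, v17, v18, v20, v21, v23 (16 run).
Changed values: in5, v1, v3, v4, v5, v9, v10, v11, v14, v16, v17, v18, v20, v21, v23.

Initial pass — values computed on the first demand:
  v1 = absv(0) = 0
  v3 = min2(1, 0) = 0
  v4 = max2(0, 0) = 0
  v5 = max2(0, 0) = 0
  v9 = max2(0, 0) = 0
  v10 = min2(0, 0) = 0
  v11 = absv(0) = 0
  v13 = sub(0, 0) = 0
  v14 = max2(0, 0) = 0
  v15 = min2(0, 0) = 0
  v16 = max2(0, 0) = 0
  v17 = sub(0, 0) = 0
  v18 = min2(0, 0) = 0
  v20 = min2(0, 0) = 0
  v21 = add(0, 0) = 0
  v23 = absv(0) = 0

Second demand — change propagation:
  v1: re-runs because in5 0->2; new result 2.
  v3: re-runs because in5 0->2; new result 1.
  v4: re-runs because v3 0->1; v1 0->2; new result 2.
  v5: re-runs because v3 0->1; v4 0->2; new result 2.
  v9: re-runs because v4 0->2; v5 0->2; new result 2.
  v10: re-runs because in5 0->2; v4 0->2; new result 2.
  v11: re-runs because v9 0->2; new result 2.
  v13: re-runs because v11 0->2; v5 0->2; new result 0 (unchanged).
  v14: re-runs because v11 0->2; v10 0->2; new result 2.
  v15: re-runs because v5 0->2; new result 0 (unchanged).
  v16: re-runs because v4 0->2; v14 0->2; new result 2.
  v17: re-runs because v16 0->2; new result -2.
  v18: re-runs because v17 0->-2; new result -2.
  v20: re-runs because v17 0->-2; v18 0->-2; new result -2.
  v21: re-runs because v18 0->-2; v20 0->-2; new result -4.
  v23: re-runs because v21 0->-4; new result 4.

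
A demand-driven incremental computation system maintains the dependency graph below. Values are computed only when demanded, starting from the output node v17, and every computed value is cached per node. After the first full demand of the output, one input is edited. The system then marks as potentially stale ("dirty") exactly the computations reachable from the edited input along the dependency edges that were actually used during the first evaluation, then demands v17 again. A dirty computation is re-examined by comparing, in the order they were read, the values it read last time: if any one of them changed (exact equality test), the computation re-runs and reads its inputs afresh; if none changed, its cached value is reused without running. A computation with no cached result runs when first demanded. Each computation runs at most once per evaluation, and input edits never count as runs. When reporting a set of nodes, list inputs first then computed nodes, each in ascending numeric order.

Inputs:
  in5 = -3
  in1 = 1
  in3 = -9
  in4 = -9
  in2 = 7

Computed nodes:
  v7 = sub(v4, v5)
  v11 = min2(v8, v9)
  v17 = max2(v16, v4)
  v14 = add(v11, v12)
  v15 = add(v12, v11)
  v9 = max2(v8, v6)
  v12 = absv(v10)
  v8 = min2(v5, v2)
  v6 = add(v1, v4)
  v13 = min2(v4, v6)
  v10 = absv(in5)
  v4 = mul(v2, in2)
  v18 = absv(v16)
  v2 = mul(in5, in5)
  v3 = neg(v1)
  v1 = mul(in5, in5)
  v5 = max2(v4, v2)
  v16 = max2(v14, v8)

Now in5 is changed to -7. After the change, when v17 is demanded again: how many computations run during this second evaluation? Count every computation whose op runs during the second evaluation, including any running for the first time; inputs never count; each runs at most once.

First evaluation (everything demanded from the output):
  v1 = mul(-3, -3) = 9
  v2 = mul(-3, -3) = 9
  v4 = mul(9, 7) = 63
  v5 = max2(63, 9) = 63
  v6 = add(9, 63) = 72
  v8 = min2(63, 9) = 9
  v9 = max2(9, 72) = 72
  v10 = absv(-3) = 3
  v11 = min2(9, 72) = 9
  v12 = absv(3) = 3
  v14 = add(9, 3) = 12
  v16 = max2(12, 9) = 12
  v17 = max2(12, 63) = 63

Propagation after the edit:
  v1: runs — in5 -3->-7; in5 -3->-7; result 49.
  v2: runs — in5 -3->-7; in5 -3->-7; result 49.
  v4: runs — v2 9->49; result 343.
  v5: runs — v4 63->343; v2 9->49; result 343.
  v6: runs — v1 9->49; v4 63->343; result 392.
  v8: runs — v5 63->343; v2 9->49; result 49.
  v9: runs — v8 9->49; v6 72->392; result 392.
  v10: runs — in5 -3->-7; result 7.
  v11: runs — v8 9->49; v9 72->392; result 49.
  v12: runs — v10 3->7; result 7.
  v14: runs — v11 9->49; v12 3->7; result 56.
  v16: runs — v14 12->56; v8 9->49; result 56.
  v17: runs — v16 12->56; v4 63->343; result 343.

Computations that run: v1, v2, v4, v5, v6, v8, v9, v10, v11, v12, v14, v16, v17 — 13 in total.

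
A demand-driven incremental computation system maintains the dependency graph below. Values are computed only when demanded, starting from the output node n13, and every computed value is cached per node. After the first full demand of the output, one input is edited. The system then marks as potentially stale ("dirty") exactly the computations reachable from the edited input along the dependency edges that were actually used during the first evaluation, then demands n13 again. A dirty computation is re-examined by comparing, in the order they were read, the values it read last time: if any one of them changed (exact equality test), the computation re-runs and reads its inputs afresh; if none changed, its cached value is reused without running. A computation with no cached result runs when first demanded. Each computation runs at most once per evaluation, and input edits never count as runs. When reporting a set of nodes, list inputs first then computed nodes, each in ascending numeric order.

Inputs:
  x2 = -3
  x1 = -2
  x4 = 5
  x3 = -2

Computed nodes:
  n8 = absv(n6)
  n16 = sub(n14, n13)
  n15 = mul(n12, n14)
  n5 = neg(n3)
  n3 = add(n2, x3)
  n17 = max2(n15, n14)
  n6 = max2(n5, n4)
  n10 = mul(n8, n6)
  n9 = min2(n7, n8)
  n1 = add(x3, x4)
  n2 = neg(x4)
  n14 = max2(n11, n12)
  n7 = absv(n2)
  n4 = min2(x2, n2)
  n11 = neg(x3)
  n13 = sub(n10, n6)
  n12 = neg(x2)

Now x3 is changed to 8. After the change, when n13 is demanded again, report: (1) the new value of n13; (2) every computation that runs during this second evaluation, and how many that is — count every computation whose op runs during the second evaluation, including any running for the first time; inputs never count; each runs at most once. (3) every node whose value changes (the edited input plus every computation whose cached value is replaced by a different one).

New value of n13: -6.
Computations that run: n3, n5, n6, n8, n10, n13 — 6 in total.
Values that change: x3, n3, n5, n6, n8, n10, n13.

First evaluation (everything demanded from the output):
  n2 = neg(5) = -5
  n3 = add(-5, -2) = -7
  n4 = min2(-3, -5) = -5
  n5 = neg(-7) = 7
  n6 = max2(7, -5) = 7
  n8 = absv(7) = 7
  n10 = mul(7, 7) = 49
  n13 = sub(49, 7) = 42

Propagation after the edit:
  n3: runs — x3 -2->8; result 3.
  n5: runs — n3 -7->3; result -3.
  n6: runs — n5 7->-3; result -3.
  n8: runs — n6 7->-3; result 3.
  n10: runs — n8 7->3; n6 7->-3; result -9.
  n13: runs — n10 49->-9; n6 7->-3; result -6.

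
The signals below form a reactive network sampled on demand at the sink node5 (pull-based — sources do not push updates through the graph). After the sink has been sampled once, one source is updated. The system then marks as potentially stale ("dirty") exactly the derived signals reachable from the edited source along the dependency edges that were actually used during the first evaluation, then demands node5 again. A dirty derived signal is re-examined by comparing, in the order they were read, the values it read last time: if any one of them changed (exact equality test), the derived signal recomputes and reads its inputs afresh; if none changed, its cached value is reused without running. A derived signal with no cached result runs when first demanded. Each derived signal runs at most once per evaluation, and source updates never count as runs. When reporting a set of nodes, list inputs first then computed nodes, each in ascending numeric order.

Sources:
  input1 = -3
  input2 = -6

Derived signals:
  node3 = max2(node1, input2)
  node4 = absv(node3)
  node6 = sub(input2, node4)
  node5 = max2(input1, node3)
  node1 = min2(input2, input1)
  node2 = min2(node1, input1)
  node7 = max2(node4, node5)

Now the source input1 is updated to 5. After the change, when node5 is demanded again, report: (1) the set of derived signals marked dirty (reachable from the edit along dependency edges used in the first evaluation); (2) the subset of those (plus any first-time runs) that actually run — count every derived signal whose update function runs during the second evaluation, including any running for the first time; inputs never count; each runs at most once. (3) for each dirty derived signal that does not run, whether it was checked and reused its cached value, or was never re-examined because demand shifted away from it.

Dirty set: node1, node3, node5.
Run set: node1, node5 (2 run).
Re-examined without running (cache reused): node3.
The important point: at node3 every value read last time is unchanged, so the dirty flag clears without a run.

Initial pass — values computed on the first demand:
  node1 = min2(-6, -3) = -6
  node3 = max2(-6, -6) = -6
  node5 = max2(-3, -6) = -3

Second demand — change propagation:
  node1: re-runs because input1 -3->5; new result -6 (unchanged).
  node3: re-examined; everything it read last time is the same (node1 unchanged, input2 unchanged) — cache -6 kept, no run.
  node5: re-runs because input1 -3->5; new result 5.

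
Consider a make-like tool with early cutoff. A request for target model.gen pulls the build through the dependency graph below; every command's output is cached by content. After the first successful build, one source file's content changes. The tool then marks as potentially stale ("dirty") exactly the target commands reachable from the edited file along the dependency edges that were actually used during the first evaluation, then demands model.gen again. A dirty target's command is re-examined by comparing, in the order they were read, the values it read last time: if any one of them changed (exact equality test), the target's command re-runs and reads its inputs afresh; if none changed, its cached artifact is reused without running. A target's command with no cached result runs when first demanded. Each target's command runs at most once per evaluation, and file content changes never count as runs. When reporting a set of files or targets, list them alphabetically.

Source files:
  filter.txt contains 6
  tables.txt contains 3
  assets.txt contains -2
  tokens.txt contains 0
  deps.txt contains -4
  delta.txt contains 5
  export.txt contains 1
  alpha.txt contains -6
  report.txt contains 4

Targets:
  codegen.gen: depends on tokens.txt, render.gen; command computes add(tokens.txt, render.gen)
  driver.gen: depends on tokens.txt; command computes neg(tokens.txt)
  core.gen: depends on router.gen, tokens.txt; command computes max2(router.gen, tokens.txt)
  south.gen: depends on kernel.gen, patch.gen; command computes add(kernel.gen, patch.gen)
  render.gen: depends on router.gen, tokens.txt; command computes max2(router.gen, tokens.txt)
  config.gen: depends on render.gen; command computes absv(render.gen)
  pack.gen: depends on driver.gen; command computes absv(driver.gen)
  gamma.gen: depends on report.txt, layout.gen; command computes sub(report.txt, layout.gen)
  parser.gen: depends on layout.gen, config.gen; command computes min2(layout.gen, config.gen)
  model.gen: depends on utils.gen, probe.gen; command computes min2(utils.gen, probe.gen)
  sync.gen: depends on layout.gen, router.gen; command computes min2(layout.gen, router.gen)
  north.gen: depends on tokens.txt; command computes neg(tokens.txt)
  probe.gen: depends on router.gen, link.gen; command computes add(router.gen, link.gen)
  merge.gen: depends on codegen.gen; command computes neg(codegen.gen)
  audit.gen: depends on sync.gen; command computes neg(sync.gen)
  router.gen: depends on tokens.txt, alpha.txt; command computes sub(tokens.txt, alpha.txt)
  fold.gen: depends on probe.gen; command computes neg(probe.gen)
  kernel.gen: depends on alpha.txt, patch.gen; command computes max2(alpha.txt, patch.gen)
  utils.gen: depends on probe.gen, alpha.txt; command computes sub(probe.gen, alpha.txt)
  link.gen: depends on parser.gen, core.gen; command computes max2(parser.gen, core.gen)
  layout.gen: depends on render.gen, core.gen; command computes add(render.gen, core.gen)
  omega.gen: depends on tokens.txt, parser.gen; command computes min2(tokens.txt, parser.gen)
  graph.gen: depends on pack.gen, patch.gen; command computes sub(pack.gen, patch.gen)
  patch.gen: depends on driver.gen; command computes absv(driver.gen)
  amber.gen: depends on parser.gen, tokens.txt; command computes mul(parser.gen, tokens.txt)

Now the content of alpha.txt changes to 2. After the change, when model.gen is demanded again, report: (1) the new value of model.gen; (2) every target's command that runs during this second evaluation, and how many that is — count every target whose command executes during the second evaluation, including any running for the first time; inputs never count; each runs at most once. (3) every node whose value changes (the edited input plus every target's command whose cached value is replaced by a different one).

Demanding model.gen again yields -4.
10 target commands run: config.gen, core.gen, layout.gen, link.gen, model.gen, parser.gen, probe.gen, render.gen, router.gen, utils.gen.
The nodes whose values change: alpha.txt, config.gen, core.gen, layout.gen, link.gen, model.gen, parser.gen, probe.gen, render.gen, router.gen, utils.gen.

First demand of the output computes:
  router.gen = sub(0, -6) = 6
  core.gen = max2(6, 0) = 6
  render.gen = max2(6, 0) = 6
  config.gen = absv(6) = 6
  layout.gen = add(6, 6) = 12
  parser.gen = min2(12, 6) = 6
  link.gen = max2(6, 6) = 6
  probe.gen = add(6, 6) = 12
  utils.gen = sub(12, -6) = 18
  model.gen = min2(18, 12) = 12

After the edit, cleaning proceeds:
  router.gen: a read changed (alpha.txt -6->2) — executes, giving -2.
  core.gen: a read changed (router.gen 6->-2) — executes, giving 0.
  render.gen: a read changed (router.gen 6->-2) — executes, giving 0.
  config.gen: a read changed (render.gen 6->0) — executes, giving 0.
  layout.gen: a read changed (render.gen 6->0; core.gen 6->0) — executes, giving 0.
  parser.gen: a read changed (layout.gen 12->0; config.gen 6->0) — executes, giving 0.
  link.gen: a read changed (parser.gen 6->0; core.gen 6->0) — executes, giving 0.
  probe.gen: a read changed (router.gen 6->-2; link.gen 6->0) — executes, giving -2.
  utils.gen: a read changed (probe.gen 12->-2; alpha.txt -6->2) — executes, giving -4.
  model.gen: a read changed (utils.gen 18->-4; probe.gen 12->-2) — executes, giving -4.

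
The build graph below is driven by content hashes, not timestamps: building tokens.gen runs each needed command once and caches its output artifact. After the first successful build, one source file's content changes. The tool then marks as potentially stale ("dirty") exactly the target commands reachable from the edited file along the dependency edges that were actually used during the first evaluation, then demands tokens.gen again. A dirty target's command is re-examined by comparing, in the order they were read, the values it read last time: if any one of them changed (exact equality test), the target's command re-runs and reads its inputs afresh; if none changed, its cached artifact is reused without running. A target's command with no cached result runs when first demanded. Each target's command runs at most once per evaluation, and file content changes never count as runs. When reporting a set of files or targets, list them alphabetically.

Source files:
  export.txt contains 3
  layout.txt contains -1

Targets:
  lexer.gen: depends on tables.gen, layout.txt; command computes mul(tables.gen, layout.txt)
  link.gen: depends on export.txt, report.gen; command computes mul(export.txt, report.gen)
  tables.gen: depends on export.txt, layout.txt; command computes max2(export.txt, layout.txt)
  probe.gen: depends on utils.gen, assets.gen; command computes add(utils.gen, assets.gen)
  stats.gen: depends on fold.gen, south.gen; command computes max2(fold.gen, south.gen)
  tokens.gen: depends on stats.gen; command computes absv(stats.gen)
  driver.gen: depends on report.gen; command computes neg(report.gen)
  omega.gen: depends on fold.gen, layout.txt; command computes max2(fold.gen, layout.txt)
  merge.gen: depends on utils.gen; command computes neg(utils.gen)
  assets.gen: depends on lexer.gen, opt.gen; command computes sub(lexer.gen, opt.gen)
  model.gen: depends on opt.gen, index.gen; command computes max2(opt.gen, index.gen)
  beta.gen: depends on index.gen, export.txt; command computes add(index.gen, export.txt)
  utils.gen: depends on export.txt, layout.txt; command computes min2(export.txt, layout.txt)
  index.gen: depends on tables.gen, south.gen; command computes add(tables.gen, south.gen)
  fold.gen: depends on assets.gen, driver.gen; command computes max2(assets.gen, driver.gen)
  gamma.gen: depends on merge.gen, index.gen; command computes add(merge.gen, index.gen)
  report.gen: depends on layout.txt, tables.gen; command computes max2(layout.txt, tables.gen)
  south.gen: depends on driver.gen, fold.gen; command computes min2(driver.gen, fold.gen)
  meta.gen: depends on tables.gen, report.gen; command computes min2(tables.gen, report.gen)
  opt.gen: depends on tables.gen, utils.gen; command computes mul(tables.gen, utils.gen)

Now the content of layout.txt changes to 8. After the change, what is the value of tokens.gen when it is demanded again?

tokens.gen now evaluates to 40.

Initial pass — values computed on the first demand:
  tables.gen = max2(3, -1) = 3
  lexer.gen = mul(3, -1) = -3
  report.gen = max2(-1, 3) = 3
  driver.gen = neg(3) = -3
  utils.gen = min2(3, -1) = -1
  opt.gen = mul(3, -1) = -3
  assets.gen = sub(-3, -3) = 0
  fold.gen = max2(0, -3) = 0
  south.gen = min2(-3, 0) = -3
  stats.gen = max2(0, -3) = 0
  tokens.gen = absv(0) = 0

Second demand — change propagation:
  tables.gen: re-runs because layout.txt -1->8; new result 8.
  lexer.gen: re-runs because tables.gen 3->8; layout.txt -1->8; new result 64.
  report.gen: re-runs because layout.txt -1->8; tables.gen 3->8; new result 8.
  driver.gen: re-runs because report.gen 3->8; new result -8.
  utils.gen: re-runs because layout.txt -1->8; new result 3.
  opt.gen: re-runs because tables.gen 3->8; utils.gen -1->3; new result 24.
  assets.gen: re-runs because lexer.gen -3->64; opt.gen -3->24; new result 40.
  fold.gen: re-runs because assets.gen 0->40; driver.gen -3->-8; new result 40.
  south.gen: re-runs because driver.gen -3->-8; fold.gen 0->40; new result -8.
  stats.gen: re-runs because fold.gen 0->40; south.gen -3->-8; new result 40.
  tokens.gen: re-runs because stats.gen 0->40; new result 40.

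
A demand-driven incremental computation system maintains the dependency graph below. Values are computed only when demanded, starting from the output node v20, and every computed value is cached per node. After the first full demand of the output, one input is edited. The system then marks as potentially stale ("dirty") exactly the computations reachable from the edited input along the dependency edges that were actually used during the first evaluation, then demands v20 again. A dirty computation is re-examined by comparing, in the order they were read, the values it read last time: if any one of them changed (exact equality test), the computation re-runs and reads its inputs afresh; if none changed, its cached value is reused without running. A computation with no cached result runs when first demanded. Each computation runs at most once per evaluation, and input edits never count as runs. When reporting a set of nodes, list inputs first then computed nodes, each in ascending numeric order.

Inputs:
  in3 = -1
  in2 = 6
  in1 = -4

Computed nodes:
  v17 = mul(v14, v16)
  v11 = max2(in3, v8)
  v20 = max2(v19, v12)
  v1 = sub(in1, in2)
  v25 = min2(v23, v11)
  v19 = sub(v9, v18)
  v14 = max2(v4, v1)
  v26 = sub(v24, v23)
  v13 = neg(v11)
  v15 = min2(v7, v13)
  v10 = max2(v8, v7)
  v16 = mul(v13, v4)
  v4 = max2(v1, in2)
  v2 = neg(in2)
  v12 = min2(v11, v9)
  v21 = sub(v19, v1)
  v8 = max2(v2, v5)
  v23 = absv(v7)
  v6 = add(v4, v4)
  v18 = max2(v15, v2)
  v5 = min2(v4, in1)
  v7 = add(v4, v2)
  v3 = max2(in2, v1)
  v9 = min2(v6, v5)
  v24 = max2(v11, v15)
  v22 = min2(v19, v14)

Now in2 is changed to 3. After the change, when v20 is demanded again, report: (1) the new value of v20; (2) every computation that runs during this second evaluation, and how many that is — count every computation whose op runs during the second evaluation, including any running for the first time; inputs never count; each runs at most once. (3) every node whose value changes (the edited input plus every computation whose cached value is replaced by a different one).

New value of v20: -4.
Computations that run: v1, v2, v4, v5, v6, v7, v8, v9, v11, v18 — 10 in total.
Values that change: in2, v1, v2, v4, v6, v8.
Key observation: the cutoff stops propagation at v12 — its inputs' values are unchanged, so it reuses its cache.

First evaluation (everything demanded from the output):
  v1 = sub(-4, 6) = -10
  v2 = neg(6) = -6
  v4 = max2(-10, 6) = 6
  v5 = min2(6, -4) = -4
  v6 = add(6, 6) = 12
  v7 = add(6, -6) = 0
  v8 = max2(-6, -4) = -4
  v9 = min2(12, -4) = -4
  v11 = max2(-1, -4) = -1
  v12 = min2(-1, -4) = -4
  v13 = neg(-1) = 1
  v15 = min2(0, 1) = 0
  v18 = max2(0, -6) = 0
  v19 = sub(-4, 0) = -4
  v20 = max2(-4, -4) = -4

Propagation after the edit:
  v1: runs — in2 6->3; result -7.
  v2: runs — in2 6->3; result -3.
  v4: runs — v1 -10->-7; in2 6->3; result 3.
  v5: runs — v4 6->3; result -4 (same value as before).
  v6: runs — v4 6->3; v4 6->3; result 6.
  v7: runs — v4 6->3; v2 -6->-3; result 0 (same value as before).
  v8: runs — v2 -6->-3; result -3.
  v9: runs — v6 12->6; result -4 (same value as before).
  v11: runs — v8 -4->-3; result -1 (same value as before).
  v12: checked — values it read are unchanged (v11 unchanged, v9 unchanged); reused cached -4 without running.
  v13: checked — values it read are unchanged (v11 unchanged); reused cached 1 without running.
  v15: checked — values it read are unchanged (v7 unchanged, v13 unchanged); reused cached 0 without running.
  v18: runs — v2 -6->-3; result 0 (same value as before).
  v19: checked — values it read are unchanged (v9 unchanged, v18 unchanged); reused cached -4 without running.
  v20: checked — values it read are unchanged (v19 unchanged, v12 unchanged); reused cached -4 without running.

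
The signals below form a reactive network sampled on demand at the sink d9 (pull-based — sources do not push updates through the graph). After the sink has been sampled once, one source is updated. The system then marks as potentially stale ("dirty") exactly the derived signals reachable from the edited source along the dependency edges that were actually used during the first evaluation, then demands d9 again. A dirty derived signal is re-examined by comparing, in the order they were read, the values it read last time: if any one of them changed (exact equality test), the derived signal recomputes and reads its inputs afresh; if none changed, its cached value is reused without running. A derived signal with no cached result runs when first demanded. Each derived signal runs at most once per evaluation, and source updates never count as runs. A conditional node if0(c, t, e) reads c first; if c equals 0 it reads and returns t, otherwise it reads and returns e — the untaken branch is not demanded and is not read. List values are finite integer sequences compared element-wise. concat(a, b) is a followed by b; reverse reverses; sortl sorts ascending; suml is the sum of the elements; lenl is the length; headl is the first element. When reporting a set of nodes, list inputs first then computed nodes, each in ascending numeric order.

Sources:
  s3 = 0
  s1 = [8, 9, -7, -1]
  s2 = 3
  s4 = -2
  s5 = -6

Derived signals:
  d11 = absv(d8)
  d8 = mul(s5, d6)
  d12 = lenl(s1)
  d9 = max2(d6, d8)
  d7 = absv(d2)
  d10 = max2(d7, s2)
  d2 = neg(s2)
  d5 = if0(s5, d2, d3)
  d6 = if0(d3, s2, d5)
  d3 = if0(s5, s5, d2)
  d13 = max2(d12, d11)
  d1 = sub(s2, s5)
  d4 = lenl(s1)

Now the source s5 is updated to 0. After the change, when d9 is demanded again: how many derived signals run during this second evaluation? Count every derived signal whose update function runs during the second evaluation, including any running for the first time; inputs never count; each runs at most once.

Run set: d3, d6, d8, d9 (4 run).
The important point: the flipped condition redirects demand; d5 is left stale, never re-checked.

Initial pass — values computed on the first demand:
  d2 = neg(3) = -3
  d3 = if0(s5=-6 -> else branch d2) = -3
  d5 = if0(s5=-6 -> else branch d3) = -3
  d6 = if0(d3=-3 -> else branch d5) = -3
  d8 = mul(-6, -3) = 18
  d9 = max2(-3, 18) = 18

Second demand — change propagation:
  d3: re-runs because s5 -6->0; new result 0.
  d5: dirty yet unreached — the second evaluation never asks for it.
  d6: re-runs because d3 -3->0; new result 3.
  d8: re-runs because s5 -6->0; d6 -3->3; new result 0.
  d9: re-runs because d6 -3->3; d8 18->0; new result 3.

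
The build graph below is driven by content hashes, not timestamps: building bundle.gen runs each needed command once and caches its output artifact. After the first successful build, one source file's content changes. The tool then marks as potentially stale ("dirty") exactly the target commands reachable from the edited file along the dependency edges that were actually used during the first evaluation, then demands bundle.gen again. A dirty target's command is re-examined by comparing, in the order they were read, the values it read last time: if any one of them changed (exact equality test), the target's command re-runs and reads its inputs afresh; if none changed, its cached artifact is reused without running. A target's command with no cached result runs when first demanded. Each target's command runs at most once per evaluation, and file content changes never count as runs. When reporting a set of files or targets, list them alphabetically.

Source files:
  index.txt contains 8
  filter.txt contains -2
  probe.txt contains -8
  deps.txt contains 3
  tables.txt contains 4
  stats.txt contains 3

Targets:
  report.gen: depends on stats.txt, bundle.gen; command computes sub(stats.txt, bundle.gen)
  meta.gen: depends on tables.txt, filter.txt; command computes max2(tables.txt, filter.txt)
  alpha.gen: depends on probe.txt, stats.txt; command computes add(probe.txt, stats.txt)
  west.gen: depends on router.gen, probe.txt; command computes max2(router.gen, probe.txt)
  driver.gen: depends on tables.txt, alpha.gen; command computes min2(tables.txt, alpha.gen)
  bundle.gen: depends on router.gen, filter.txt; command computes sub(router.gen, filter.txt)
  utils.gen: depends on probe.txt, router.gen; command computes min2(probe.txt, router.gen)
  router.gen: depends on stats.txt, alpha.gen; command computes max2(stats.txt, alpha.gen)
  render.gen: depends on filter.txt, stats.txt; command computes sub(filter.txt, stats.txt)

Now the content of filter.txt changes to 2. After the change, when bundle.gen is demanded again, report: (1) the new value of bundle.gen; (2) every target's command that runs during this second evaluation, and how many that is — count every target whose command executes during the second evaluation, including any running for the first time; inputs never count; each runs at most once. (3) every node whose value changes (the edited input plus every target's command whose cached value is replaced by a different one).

bundle.gen now evaluates to 1.
Run set: bundle.gen (1 run).
Changed values: bundle.gen, filter.txt.

Initial pass — values computed on the first demand:
  alpha.gen = add(-8, 3) = -5
  router.gen = max2(3, -5) = 3
  bundle.gen = sub(3, -2) = 5

Second demand — change propagation:
  bundle.gen: re-runs because filter.txt -2->2; new result 1.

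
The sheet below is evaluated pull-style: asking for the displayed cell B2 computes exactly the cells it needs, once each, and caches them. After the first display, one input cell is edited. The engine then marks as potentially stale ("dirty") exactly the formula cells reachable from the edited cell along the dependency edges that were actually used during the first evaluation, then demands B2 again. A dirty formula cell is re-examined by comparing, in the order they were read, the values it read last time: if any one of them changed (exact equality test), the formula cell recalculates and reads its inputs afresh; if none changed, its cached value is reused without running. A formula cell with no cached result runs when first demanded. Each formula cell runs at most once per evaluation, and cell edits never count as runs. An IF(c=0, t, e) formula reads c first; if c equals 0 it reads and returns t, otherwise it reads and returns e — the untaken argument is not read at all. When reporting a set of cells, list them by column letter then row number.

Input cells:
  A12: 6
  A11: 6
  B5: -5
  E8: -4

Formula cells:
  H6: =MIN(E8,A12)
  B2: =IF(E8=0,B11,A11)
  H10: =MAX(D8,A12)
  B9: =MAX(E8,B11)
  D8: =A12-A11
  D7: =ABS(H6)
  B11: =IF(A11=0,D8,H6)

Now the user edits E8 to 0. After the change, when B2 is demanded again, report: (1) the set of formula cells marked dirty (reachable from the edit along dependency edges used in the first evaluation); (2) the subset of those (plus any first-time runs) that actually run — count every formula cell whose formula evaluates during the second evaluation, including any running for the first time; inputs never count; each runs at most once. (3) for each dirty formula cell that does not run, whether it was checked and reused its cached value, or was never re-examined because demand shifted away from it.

The edit dirties: B2.
3 formula cells run: B2, B11, H6.
No dirty formula cell escaped a run.
Note the branch switch — B11, H6 had no cache and run now for the first time.

First demand of the output computes:
  B2 = IF(E8=0: E8=-4 -> else branch A11) = 6

After the edit, cleaning proceeds:
  H6: had never run; runs now, result 0.
  B11: had never run; runs now, result 0.
  B2: a read changed (E8 -4->0) — executes, giving 0.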